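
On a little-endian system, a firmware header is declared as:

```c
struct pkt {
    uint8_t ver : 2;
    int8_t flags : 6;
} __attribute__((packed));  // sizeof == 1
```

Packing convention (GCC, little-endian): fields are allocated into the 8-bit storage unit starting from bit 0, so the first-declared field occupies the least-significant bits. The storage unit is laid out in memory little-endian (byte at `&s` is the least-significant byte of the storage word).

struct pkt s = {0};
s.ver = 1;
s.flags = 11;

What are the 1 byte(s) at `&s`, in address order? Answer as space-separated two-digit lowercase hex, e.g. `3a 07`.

[0+:2] ver=1 & 0x3 = 0x1; word=0x01
[2+:6] flags=11 & 0x3f = 0xb; word=0x2d
word = 0x2d → little-endian bytes:
  [0]=0x2d

2d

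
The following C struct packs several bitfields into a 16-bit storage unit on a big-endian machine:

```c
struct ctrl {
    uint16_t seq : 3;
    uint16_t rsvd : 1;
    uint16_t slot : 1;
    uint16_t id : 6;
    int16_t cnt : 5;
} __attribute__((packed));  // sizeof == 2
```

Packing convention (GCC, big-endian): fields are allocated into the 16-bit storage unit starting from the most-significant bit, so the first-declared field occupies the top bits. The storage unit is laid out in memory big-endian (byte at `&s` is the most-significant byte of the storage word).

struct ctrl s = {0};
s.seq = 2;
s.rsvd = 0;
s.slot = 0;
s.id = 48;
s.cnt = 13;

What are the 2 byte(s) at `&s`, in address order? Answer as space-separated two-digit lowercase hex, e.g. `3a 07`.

[13+:3] seq=2 & 0x7 = 0x2; word=0x4000
[12+:1] rsvd=0 & 0x1 = 0x0; word=0x4000
[11+:1] slot=0 & 0x1 = 0x0; word=0x4000
[5+:6] id=48 & 0x3f = 0x30; word=0x4600
[0+:5] cnt=13 & 0x1f = 0xd; word=0x460d
word = 0x460d → big-endian bytes:
  [0]=0x46  [1]=0x0d

46 0d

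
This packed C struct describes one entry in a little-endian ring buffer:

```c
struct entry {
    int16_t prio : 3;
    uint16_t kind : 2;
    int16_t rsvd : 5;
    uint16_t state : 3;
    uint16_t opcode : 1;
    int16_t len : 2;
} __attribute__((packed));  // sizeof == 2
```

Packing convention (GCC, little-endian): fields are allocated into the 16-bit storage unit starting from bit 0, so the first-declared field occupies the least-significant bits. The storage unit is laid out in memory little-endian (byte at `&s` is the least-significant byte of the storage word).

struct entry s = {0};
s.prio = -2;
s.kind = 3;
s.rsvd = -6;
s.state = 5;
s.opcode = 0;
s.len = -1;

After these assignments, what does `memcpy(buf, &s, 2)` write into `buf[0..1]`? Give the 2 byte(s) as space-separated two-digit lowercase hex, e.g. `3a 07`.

5e d7

prio:3 = -2 → 0x6 << 0 → word 0x0006
kind:2 = 3 → 0x3 << 3 → word 0x001e
rsvd:5 = -6 → 0x1a << 5 → word 0x035e
state:3 = 5 → 0x5 << 10 → word 0x175e
opcode:1 = 0 → 0x0 << 13 → word 0x175e
len:2 = -1 → 0x3 << 14 → word 0xd75e
word = 0xd75e → little-endian bytes:
  [0]=0x5e  [1]=0xd7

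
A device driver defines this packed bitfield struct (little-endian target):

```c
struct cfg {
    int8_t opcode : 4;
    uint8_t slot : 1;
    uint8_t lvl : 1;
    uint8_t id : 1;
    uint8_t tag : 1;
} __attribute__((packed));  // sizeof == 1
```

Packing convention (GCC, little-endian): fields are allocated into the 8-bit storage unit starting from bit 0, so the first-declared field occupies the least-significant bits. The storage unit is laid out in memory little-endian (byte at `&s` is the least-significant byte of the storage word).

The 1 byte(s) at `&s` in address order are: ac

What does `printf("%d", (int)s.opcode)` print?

[0]=0xac (little-endian) → word 0xac
opcode [0+:4] = (word>>0) & 0xf = 12  ←
slot [4+:1] = (word>>4) & 0x1 = 0
lvl [5+:1] = (word>>5) & 0x1 = 1
id [6+:1] = (word>>6) & 0x1 = 0
tag [7+:1] = (word>>7) & 0x1 = 1
opcode signed 4b, MSB=1: 12 - 16 = -4

-4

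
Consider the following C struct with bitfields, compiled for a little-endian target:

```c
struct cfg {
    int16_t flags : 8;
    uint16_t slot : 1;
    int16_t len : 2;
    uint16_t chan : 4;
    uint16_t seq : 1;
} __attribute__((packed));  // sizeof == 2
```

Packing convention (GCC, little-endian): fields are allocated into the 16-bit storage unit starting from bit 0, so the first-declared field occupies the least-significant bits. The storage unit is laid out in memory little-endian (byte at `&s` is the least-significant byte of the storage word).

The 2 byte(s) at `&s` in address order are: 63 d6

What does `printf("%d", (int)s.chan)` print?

[0]=0x63 [1]=0xd6 (little-endian) → word 0xd663
flags:8 @ bit 0 → (0xd663>>0)&0xff = 0x63
slot:1 @ bit 8 → (0xd663>>8)&0x1 = 0x0
len:2 @ bit 9 → (0xd663>>9)&0x3 = 0x3
chan:4 @ bit 11 → (0xd663>>11)&0xf = 0xa  ←
seq:1 @ bit 15 → (0xd663>>15)&0x1 = 0x1

10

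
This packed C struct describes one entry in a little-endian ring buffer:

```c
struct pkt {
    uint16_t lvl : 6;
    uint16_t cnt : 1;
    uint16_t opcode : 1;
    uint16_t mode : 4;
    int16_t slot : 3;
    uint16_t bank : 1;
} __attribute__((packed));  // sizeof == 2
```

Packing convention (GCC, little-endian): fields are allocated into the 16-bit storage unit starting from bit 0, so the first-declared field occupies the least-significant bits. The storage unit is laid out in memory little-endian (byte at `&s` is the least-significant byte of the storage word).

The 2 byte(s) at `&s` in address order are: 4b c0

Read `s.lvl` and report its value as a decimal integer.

[0]=0x4b [1]=0xc0 (little-endian) → word 0xc04b
lvl:6 @ bit 0 → (0xc04b>>0)&0x3f = 0xb  ←
cnt:1 @ bit 6 → (0xc04b>>6)&0x1 = 0x1
opcode:1 @ bit 7 → (0xc04b>>7)&0x1 = 0x0
mode:4 @ bit 8 → (0xc04b>>8)&0xf = 0x0
slot:3 @ bit 12 → (0xc04b>>12)&0x7 = 0x4
bank:1 @ bit 15 → (0xc04b>>15)&0x1 = 0x1

11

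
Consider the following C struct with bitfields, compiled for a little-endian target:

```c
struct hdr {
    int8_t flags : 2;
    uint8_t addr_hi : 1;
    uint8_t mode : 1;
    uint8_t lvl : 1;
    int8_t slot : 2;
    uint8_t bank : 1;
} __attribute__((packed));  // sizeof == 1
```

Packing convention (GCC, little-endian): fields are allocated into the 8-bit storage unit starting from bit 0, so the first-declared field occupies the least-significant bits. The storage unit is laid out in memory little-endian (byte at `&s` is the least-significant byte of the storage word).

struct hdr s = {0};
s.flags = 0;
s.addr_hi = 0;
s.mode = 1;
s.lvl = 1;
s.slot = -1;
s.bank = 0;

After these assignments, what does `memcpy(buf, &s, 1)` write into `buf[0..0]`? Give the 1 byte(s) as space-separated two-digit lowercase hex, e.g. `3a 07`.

78

flags:2 = 0 → 0x0 << 0 → word 0x00
addr_hi:1 = 0 → 0x0 << 2 → word 0x00
mode:1 = 1 → 0x1 << 3 → word 0x08
lvl:1 = 1 → 0x1 << 4 → word 0x18
slot:2 = -1 → 0x3 << 5 → word 0x78
bank:1 = 0 → 0x0 << 7 → word 0x78
word = 0x78 → little-endian bytes:
  [0]=0x78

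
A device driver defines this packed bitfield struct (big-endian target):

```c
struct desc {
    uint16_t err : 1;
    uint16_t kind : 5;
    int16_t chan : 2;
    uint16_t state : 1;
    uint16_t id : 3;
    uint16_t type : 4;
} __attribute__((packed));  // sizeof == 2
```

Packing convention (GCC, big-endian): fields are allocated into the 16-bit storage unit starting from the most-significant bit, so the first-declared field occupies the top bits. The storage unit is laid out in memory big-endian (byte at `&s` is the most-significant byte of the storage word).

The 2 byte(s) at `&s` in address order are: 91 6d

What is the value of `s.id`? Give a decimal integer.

[0]=0x91 [1]=0x6d (big-endian) → word 0x916d
err [15+:1] = (word>>15) & 0x1 = 1
kind [10+:5] = (word>>10) & 0x1f = 4
chan [8+:2] = (word>>8) & 0x3 = 1
state [7+:1] = (word>>7) & 0x1 = 0
id [4+:3] = (word>>4) & 0x7 = 6  ←
type [0+:4] = (word>>0) & 0xf = 13

6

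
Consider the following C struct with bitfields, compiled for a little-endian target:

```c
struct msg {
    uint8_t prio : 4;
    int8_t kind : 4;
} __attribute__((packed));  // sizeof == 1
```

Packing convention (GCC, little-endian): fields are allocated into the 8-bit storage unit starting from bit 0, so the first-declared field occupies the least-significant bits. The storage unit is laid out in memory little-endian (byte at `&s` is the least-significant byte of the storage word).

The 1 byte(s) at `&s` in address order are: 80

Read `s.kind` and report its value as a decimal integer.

[0]=0x80 (little-endian) → word 0x80
prio [0+:4] = (word>>0) & 0xf = 0
kind [4+:4] = (word>>4) & 0xf = 8  ←
kind signed 4b, MSB=1: 8 - 16 = -8

-8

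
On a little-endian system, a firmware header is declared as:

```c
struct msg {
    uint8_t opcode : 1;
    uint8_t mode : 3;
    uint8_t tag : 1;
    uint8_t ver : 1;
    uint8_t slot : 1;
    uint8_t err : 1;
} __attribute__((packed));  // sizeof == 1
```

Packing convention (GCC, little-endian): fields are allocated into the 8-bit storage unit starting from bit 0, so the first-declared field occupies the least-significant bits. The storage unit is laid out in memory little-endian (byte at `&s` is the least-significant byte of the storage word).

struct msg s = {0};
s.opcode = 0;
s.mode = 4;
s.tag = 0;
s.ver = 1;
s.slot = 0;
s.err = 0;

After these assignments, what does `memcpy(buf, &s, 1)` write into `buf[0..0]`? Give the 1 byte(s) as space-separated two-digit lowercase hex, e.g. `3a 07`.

opcode:1 = 0 → 0x0 << 0 → word 0x00
mode:3 = 4 → 0x4 << 1 → word 0x08
tag:1 = 0 → 0x0 << 4 → word 0x08
ver:1 = 1 → 0x1 << 5 → word 0x28
slot:1 = 0 → 0x0 << 6 → word 0x28
err:1 = 0 → 0x0 << 7 → word 0x28
word = 0x28 → little-endian bytes:
  [0]=0x28

28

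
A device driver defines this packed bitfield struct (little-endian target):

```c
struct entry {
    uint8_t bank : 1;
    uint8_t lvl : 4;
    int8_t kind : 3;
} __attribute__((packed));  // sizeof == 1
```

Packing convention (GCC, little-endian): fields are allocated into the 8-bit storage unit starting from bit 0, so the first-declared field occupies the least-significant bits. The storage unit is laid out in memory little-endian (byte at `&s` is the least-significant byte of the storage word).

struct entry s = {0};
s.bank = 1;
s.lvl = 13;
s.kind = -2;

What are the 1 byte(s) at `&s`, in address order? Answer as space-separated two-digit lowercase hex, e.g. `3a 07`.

bank (1b) val=1 bits=0x1 at bit 0: 0x01
lvl (4b) val=13 bits=0xd at bit 1: 0x1b
kind (3b) val=-2 bits=0x6 at bit 5: 0xdb
word = 0xdb → little-endian bytes:
  [0]=0xdb

db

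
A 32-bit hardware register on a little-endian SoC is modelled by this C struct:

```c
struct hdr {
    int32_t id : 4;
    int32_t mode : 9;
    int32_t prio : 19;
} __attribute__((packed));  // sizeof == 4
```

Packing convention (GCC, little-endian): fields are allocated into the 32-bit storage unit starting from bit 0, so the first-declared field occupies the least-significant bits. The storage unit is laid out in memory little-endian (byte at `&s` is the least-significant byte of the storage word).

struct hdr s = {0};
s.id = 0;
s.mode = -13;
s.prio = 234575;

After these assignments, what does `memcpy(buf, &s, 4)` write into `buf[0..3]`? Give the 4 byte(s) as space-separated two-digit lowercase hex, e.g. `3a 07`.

30 ff 89 72

id:4 = 0 → 0x0 << 0 → word 0x00000000
mode:9 = -13 → 0x1f3 << 4 → word 0x00001f30
prio:19 = 234575 → 0x3944f << 13 → word 0x7289ff30
word = 0x7289ff30 → little-endian bytes:
  [0]=0x30  [1]=0xff  [2]=0x89  [3]=0x72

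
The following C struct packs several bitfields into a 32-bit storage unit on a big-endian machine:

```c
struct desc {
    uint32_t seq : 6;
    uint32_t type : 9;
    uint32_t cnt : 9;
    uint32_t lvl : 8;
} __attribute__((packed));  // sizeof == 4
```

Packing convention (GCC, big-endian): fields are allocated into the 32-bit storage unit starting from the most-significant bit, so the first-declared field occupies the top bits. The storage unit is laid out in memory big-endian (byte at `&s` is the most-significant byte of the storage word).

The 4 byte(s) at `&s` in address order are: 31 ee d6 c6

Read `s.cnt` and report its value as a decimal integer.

[0]=0x31 [1]=0xee [2]=0xd6 [3]=0xc6 (big-endian) → word 0x31eed6c6
seq:6 @ bit 26 → (0x31eed6c6>>26)&0x3f = 0xc
type:9 @ bit 17 → (0x31eed6c6>>17)&0x1ff = 0xf7
cnt:9 @ bit 8 → (0x31eed6c6>>8)&0x1ff = 0xd6  ←
lvl:8 @ bit 0 → (0x31eed6c6>>0)&0xff = 0xc6

214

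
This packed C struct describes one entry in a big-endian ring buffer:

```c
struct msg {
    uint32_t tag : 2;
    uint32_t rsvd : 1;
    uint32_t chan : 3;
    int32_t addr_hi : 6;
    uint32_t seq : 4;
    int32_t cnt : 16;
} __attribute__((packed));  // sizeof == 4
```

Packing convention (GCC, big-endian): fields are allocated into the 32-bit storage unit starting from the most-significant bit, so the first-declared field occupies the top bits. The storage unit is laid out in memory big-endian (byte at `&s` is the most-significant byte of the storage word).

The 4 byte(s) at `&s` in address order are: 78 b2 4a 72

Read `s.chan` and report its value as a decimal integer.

[0]=0x78 [1]=0xb2 [2]=0x4a [3]=0x72 (big-endian) → word 0x78b24a72
tag:2 @ bit 30 → (0x78b24a72>>30)&0x3 = 0x1
rsvd:1 @ bit 29 → (0x78b24a72>>29)&0x1 = 0x1
chan:3 @ bit 26 → (0x78b24a72>>26)&0x7 = 0x6  ←
addr_hi:6 @ bit 20 → (0x78b24a72>>20)&0x3f = 0xb
seq:4 @ bit 16 → (0x78b24a72>>16)&0xf = 0x2
cnt:16 @ bit 0 → (0x78b24a72>>0)&0xffff = 0x4a72

6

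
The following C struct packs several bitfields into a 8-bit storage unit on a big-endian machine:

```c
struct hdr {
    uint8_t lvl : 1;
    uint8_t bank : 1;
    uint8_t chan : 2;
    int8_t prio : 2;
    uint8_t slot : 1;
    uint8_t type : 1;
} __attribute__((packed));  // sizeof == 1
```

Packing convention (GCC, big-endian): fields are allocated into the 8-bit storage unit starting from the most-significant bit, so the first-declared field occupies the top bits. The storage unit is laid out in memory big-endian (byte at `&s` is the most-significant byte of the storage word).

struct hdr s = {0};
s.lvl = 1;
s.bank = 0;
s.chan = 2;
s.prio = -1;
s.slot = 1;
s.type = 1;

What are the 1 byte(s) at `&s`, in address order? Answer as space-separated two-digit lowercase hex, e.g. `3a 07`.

lvl (1b) val=1 bits=0x1 at bit 7: 0x80
bank (1b) val=0 bits=0x0 at bit 6: 0x80
chan (2b) val=2 bits=0x2 at bit 4: 0xa0
prio (2b) val=-1 bits=0x3 at bit 2: 0xac
slot (1b) val=1 bits=0x1 at bit 1: 0xae
type (1b) val=1 bits=0x1 at bit 0: 0xaf
word = 0xaf → big-endian bytes:
  [0]=0xaf

af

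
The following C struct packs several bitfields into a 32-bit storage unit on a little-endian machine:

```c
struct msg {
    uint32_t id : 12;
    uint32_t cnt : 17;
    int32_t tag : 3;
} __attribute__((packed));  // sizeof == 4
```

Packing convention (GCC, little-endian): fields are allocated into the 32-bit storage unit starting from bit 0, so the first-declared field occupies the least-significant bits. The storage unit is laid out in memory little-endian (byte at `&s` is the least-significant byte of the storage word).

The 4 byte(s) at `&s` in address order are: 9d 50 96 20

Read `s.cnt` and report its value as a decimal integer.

[0]=0x9d [1]=0x50 [2]=0x96 [3]=0x20 (little-endian) → word 0x2096509d
id:12 @ bit 0 → (0x2096509d>>0)&0xfff = 0x9d
cnt:17 @ bit 12 → (0x2096509d>>12)&0x1ffff = 0x965  ←
tag:3 @ bit 29 → (0x2096509d>>29)&0x7 = 0x1

2405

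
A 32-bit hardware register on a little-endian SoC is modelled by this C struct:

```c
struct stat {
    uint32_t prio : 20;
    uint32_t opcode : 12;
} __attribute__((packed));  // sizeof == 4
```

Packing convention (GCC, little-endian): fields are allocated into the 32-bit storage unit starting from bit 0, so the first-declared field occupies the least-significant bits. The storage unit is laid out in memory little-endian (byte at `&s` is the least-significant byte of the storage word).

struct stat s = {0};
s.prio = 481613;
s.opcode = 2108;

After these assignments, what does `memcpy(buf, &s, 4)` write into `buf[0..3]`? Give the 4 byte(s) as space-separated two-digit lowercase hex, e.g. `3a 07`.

[0+:20] prio=481613 & 0xfffff = 0x7594d; word=0x0007594d
[20+:12] opcode=2108 & 0xfff = 0x83c; word=0x83c7594d
word = 0x83c7594d → little-endian bytes:
  [0]=0x4d  [1]=0x59  [2]=0xc7  [3]=0x83

4d 59 c7 83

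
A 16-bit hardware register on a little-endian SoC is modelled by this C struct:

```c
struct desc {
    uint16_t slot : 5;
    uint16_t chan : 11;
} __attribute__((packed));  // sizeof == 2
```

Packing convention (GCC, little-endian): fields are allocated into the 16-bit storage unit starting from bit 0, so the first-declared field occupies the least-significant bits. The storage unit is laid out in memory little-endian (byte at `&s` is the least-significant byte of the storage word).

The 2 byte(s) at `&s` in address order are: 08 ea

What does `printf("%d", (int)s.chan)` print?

1872

[0]=0x08 [1]=0xea (little-endian) → word 0xea08
slot [0+:5] = (word>>0) & 0x1f = 8
chan [5+:11] = (word>>5) & 0x7ff = 1872  ←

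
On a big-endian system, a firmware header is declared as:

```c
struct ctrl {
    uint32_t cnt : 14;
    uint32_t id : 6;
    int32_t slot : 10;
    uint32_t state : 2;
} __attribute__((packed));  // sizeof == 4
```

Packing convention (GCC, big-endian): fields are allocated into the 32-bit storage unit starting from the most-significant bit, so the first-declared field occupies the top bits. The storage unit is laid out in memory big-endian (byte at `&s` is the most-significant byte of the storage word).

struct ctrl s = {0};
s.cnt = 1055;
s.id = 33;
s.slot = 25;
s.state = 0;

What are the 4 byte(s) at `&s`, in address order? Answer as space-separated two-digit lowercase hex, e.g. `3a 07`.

[18+:14] cnt=1055 & 0x3fff = 0x41f; word=0x107c0000
[12+:6] id=33 & 0x3f = 0x21; word=0x107e1000
[2+:10] slot=25 & 0x3ff = 0x19; word=0x107e1064
[0+:2] state=0 & 0x3 = 0x0; word=0x107e1064
word = 0x107e1064 → big-endian bytes:
  [0]=0x10  [1]=0x7e  [2]=0x10  [3]=0x64

10 7e 10 64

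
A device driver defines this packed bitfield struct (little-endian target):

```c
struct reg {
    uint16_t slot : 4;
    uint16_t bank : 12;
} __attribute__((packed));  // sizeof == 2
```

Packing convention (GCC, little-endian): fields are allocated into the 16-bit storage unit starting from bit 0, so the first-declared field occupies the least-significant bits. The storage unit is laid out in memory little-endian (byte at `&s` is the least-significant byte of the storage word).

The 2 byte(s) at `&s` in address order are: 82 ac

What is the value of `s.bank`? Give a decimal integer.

2760

[0]=0x82 [1]=0xac (little-endian) → word 0xac82
slot:4 @ bit 0 → (0xac82>>0)&0xf = 0x2
bank:12 @ bit 4 → (0xac82>>4)&0xfff = 0xac8  ←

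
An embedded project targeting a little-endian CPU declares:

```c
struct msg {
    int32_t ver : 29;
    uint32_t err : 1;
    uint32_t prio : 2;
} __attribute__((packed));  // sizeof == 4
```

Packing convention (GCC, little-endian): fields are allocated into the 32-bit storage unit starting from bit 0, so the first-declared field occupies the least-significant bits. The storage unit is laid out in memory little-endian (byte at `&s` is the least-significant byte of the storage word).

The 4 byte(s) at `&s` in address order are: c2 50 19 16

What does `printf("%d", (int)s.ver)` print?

[0]=0xc2 [1]=0x50 [2]=0x19 [3]=0x16 (little-endian) → word 0x161950c2
ver [0+:29] = (word>>0) & 0x1fffffff = 370757826  ←
err [29+:1] = (word>>29) & 0x1 = 0
prio [30+:2] = (word>>30) & 0x3 = 0
ver signed 29b, MSB=1: 370757826 - 536870912 = -166113086

-166113086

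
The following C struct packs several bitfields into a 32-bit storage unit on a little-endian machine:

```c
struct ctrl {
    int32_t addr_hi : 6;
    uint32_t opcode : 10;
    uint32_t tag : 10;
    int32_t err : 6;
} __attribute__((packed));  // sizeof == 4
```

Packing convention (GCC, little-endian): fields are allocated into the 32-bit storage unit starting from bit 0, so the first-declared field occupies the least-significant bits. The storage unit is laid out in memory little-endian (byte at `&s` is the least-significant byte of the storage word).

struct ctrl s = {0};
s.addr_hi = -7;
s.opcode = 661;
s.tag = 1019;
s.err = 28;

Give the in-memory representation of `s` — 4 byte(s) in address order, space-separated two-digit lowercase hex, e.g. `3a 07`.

addr_hi (6b) val=-7 bits=0x39 at bit 0: 0x00000039
opcode (10b) val=661 bits=0x295 at bit 6: 0x0000a579
tag (10b) val=1019 bits=0x3fb at bit 16: 0x03fba579
err (6b) val=28 bits=0x1c at bit 26: 0x73fba579
word = 0x73fba579 → little-endian bytes:
  [0]=0x79  [1]=0xa5  [2]=0xfb  [3]=0x73

79 a5 fb 73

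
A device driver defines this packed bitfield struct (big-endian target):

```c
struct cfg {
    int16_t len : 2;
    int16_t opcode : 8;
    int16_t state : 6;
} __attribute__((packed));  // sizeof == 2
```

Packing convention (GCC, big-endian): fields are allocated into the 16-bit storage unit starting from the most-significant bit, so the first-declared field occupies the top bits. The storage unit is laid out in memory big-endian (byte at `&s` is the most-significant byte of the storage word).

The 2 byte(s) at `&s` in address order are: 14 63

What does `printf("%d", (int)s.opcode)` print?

[0]=0x14 [1]=0x63 (big-endian) → word 0x1463
len [14+:2] = (word>>14) & 0x3 = 0
opcode [6+:8] = (word>>6) & 0xff = 81  ←
state [0+:6] = (word>>0) & 0x3f = 35
opcode signed 8b, MSB=0: value = 81

81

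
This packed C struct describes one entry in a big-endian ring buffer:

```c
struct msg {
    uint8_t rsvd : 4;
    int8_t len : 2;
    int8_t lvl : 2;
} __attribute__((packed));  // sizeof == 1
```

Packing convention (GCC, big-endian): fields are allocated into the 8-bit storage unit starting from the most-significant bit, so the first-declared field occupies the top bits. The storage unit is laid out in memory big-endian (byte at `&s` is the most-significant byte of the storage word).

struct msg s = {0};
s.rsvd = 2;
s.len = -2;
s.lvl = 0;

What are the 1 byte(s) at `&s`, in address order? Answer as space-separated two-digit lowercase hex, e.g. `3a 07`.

rsvd (4b) val=2 bits=0x2 at bit 4: 0x20
len (2b) val=-2 bits=0x2 at bit 2: 0x28
lvl (2b) val=0 bits=0x0 at bit 0: 0x28
word = 0x28 → big-endian bytes:
  [0]=0x28

28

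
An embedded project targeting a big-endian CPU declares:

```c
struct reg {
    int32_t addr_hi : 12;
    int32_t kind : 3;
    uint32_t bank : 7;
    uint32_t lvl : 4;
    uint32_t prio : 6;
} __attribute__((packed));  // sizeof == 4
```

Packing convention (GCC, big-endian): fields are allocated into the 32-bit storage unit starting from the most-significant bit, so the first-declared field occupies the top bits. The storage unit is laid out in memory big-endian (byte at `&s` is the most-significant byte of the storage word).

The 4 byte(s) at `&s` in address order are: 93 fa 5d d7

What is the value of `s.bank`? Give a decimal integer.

[0]=0x93 [1]=0xfa [2]=0x5d [3]=0xd7 (big-endian) → word 0x93fa5dd7
addr_hi:12 @ bit 20 → (0x93fa5dd7>>20)&0xfff = 0x93f
kind:3 @ bit 17 → (0x93fa5dd7>>17)&0x7 = 0x5
bank:7 @ bit 10 → (0x93fa5dd7>>10)&0x7f = 0x17  ←
lvl:4 @ bit 6 → (0x93fa5dd7>>6)&0xf = 0x7
prio:6 @ bit 0 → (0x93fa5dd7>>0)&0x3f = 0x17

23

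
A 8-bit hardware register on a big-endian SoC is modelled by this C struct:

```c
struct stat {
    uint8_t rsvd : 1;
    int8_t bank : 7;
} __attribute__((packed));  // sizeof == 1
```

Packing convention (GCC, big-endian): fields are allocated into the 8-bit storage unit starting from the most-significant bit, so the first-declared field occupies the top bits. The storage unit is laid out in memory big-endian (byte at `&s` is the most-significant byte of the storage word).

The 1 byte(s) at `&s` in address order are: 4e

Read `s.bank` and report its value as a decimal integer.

-50

[0]=0x4e (big-endian) → word 0x4e
rsvd [7+:1] = (word>>7) & 0x1 = 0
bank [0+:7] = (word>>0) & 0x7f = 78  ←
bank signed 7b, MSB=1: 78 - 128 = -50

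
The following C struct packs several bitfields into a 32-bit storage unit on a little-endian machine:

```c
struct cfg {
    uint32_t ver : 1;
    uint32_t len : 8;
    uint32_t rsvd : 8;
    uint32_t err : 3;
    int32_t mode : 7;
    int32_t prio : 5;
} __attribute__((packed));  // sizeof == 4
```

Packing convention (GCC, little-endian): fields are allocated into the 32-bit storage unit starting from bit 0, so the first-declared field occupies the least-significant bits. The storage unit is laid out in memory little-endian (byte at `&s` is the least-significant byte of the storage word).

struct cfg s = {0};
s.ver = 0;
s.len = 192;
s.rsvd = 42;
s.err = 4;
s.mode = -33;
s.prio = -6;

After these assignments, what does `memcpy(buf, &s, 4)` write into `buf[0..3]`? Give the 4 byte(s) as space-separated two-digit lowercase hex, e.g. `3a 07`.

80 55 f8 d5

[0+:1] ver=0 & 0x1 = 0x0; word=0x00000000
[1+:8] len=192 & 0xff = 0xc0; word=0x00000180
[9+:8] rsvd=42 & 0xff = 0x2a; word=0x00005580
[17+:3] err=4 & 0x7 = 0x4; word=0x00085580
[20+:7] mode=-33 & 0x7f = 0x5f; word=0x05f85580
[27+:5] prio=-6 & 0x1f = 0x1a; word=0xd5f85580
word = 0xd5f85580 → little-endian bytes:
  [0]=0x80  [1]=0x55  [2]=0xf8  [3]=0xd5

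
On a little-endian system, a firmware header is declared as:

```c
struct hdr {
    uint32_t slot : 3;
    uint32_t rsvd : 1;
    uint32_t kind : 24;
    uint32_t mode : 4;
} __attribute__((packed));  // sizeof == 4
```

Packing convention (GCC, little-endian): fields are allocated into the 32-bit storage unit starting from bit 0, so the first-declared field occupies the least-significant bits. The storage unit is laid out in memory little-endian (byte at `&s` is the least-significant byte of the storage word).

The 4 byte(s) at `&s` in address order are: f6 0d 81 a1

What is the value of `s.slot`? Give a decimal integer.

6

[0]=0xf6 [1]=0x0d [2]=0x81 [3]=0xa1 (little-endian) → word 0xa1810df6
slot [0+:3] = (word>>0) & 0x7 = 6  ←
rsvd [3+:1] = (word>>3) & 0x1 = 0
kind [4+:24] = (word>>4) & 0xffffff = 1577183
mode [28+:4] = (word>>28) & 0xf = 10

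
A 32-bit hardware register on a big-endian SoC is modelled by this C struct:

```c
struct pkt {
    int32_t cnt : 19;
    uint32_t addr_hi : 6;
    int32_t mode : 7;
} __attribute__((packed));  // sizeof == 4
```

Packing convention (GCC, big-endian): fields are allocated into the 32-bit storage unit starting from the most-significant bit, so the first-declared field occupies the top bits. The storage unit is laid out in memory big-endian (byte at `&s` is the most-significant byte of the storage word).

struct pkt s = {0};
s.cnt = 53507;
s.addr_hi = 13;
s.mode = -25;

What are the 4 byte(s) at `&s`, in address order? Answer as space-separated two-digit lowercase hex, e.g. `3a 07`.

cnt (19b) val=53507 bits=0xd103 at bit 13: 0x1a206000
addr_hi (6b) val=13 bits=0xd at bit 7: 0x1a206680
mode (7b) val=-25 bits=0x67 at bit 0: 0x1a2066e7
word = 0x1a2066e7 → big-endian bytes:
  [0]=0x1a  [1]=0x20  [2]=0x66  [3]=0xe7

1a 20 66 e7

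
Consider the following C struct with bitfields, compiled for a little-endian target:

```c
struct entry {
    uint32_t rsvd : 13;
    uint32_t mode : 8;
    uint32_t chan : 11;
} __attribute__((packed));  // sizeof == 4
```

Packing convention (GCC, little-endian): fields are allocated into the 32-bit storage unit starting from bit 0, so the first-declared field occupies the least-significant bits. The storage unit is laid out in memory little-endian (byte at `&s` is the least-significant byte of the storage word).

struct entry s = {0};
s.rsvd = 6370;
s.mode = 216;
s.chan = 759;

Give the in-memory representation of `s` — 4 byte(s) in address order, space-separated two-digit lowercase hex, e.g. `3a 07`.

rsvd:13 = 6370 → 0x18e2 << 0 → word 0x000018e2
mode:8 = 216 → 0xd8 << 13 → word 0x001b18e2
chan:11 = 759 → 0x2f7 << 21 → word 0x5efb18e2
word = 0x5efb18e2 → little-endian bytes:
  [0]=0xe2  [1]=0x18  [2]=0xfb  [3]=0x5e

e2 18 fb 5e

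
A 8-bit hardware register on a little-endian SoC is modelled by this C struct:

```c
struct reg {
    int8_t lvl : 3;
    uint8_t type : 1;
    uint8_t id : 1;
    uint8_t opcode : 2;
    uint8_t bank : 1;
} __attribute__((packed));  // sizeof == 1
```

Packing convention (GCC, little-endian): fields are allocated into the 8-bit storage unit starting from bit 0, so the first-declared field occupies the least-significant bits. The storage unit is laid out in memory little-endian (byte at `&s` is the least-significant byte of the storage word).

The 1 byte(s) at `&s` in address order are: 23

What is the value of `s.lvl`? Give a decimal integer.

3

[0]=0x23 (little-endian) → word 0x23
lvl:3 @ bit 0 → (0x23>>0)&0x7 = 0x3  ←
type:1 @ bit 3 → (0x23>>3)&0x1 = 0x0
id:1 @ bit 4 → (0x23>>4)&0x1 = 0x0
opcode:2 @ bit 5 → (0x23>>5)&0x3 = 0x1
bank:1 @ bit 7 → (0x23>>7)&0x1 = 0x0
lvl signed 3b, MSB=0: value = 3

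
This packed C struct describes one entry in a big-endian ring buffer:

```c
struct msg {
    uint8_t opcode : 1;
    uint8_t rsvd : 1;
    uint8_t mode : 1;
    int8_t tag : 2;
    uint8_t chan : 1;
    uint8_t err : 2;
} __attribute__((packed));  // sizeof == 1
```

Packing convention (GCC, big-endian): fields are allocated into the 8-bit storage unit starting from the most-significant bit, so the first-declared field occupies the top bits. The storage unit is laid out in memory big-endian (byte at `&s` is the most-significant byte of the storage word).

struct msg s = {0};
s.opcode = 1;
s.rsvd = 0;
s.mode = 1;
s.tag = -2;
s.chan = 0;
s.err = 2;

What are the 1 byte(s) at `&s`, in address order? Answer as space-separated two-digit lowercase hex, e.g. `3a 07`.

b2

opcode:1 = 1 → 0x1 << 7 → word 0x80
rsvd:1 = 0 → 0x0 << 6 → word 0x80
mode:1 = 1 → 0x1 << 5 → word 0xa0
tag:2 = -2 → 0x2 << 3 → word 0xb0
chan:1 = 0 → 0x0 << 2 → word 0xb0
err:2 = 2 → 0x2 << 0 → word 0xb2
word = 0xb2 → big-endian bytes:
  [0]=0xb2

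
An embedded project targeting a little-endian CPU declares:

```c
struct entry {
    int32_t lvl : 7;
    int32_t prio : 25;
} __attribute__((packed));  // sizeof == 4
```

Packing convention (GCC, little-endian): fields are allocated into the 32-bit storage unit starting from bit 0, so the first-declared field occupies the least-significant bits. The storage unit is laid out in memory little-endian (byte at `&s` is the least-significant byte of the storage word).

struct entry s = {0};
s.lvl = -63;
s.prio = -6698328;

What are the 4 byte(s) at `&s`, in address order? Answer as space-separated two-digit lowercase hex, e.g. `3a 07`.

41 54 e5 cc

[0+:7] lvl=-63 & 0x7f = 0x41; word=0x00000041
[7+:25] prio=-6698328 & 0x1ffffff = 0x199caa8; word=0xcce55441
word = 0xcce55441 → little-endian bytes:
  [0]=0x41  [1]=0x54  [2]=0xe5  [3]=0xcc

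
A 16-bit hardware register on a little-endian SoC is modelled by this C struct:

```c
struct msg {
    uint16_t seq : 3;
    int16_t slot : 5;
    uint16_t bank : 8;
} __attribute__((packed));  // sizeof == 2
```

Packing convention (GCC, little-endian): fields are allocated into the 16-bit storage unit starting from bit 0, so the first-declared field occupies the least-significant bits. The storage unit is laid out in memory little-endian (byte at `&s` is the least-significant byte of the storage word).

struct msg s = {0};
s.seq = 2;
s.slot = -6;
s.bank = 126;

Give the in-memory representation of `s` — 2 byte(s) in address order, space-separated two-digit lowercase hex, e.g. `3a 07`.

[0+:3] seq=2 & 0x7 = 0x2; word=0x0002
[3+:5] slot=-6 & 0x1f = 0x1a; word=0x00d2
[8+:8] bank=126 & 0xff = 0x7e; word=0x7ed2
word = 0x7ed2 → little-endian bytes:
  [0]=0xd2  [1]=0x7e

d2 7e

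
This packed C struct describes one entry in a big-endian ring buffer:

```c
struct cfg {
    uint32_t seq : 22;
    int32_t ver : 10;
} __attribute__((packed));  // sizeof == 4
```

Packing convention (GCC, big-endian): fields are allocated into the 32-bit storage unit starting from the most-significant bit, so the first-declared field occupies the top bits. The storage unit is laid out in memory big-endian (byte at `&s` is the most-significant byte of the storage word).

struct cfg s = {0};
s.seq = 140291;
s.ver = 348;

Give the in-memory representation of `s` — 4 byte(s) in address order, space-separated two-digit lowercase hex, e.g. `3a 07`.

[10+:22] seq=140291 & 0x3fffff = 0x22403; word=0x08900c00
[0+:10] ver=348 & 0x3ff = 0x15c; word=0x08900d5c
word = 0x08900d5c → big-endian bytes:
  [0]=0x08  [1]=0x90  [2]=0x0d  [3]=0x5c

08 90 0d 5c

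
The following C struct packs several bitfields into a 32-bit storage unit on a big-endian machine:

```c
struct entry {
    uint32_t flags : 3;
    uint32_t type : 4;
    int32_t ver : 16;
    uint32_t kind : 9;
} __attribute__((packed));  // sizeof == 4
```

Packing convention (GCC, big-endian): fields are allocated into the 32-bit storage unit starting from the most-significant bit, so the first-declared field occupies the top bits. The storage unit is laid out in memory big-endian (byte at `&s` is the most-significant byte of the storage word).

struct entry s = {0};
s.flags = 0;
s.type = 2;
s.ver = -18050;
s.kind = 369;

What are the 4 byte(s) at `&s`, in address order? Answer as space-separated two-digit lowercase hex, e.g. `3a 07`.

flags:3 = 0 → 0x0 << 29 → word 0x00000000
type:4 = 2 → 0x2 << 25 → word 0x04000000
ver:16 = -18050 → 0xb97e << 9 → word 0x0572fc00
kind:9 = 369 → 0x171 << 0 → word 0x0572fd71
word = 0x0572fd71 → big-endian bytes:
  [0]=0x05  [1]=0x72  [2]=0xfd  [3]=0x71

05 72 fd 71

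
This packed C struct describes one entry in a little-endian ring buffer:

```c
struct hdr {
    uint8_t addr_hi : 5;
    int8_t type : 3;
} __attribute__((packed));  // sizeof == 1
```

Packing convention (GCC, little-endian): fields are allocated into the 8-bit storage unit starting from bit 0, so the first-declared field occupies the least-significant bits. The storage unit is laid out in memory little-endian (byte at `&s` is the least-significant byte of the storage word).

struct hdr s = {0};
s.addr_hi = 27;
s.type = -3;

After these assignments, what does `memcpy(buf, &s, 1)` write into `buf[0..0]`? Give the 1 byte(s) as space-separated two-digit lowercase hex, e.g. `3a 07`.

bb

addr_hi:5 = 27 → 0x1b << 0 → word 0x1b
type:3 = -3 → 0x5 << 5 → word 0xbb
word = 0xbb → little-endian bytes:
  [0]=0xbb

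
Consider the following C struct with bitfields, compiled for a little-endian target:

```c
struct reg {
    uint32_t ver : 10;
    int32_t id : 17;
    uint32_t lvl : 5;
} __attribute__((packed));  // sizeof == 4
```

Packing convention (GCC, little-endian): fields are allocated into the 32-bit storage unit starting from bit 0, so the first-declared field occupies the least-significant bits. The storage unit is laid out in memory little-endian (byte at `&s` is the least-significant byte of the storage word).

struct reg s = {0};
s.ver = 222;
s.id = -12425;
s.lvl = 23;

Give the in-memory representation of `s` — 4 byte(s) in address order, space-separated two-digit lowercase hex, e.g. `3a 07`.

de dc 3d bf

ver (10b) val=222 bits=0xde at bit 0: 0x000000de
id (17b) val=-12425 bits=0x1cf77 at bit 10: 0x073ddcde
lvl (5b) val=23 bits=0x17 at bit 27: 0xbf3ddcde
word = 0xbf3ddcde → little-endian bytes:
  [0]=0xde  [1]=0xdc  [2]=0x3d  [3]=0xbf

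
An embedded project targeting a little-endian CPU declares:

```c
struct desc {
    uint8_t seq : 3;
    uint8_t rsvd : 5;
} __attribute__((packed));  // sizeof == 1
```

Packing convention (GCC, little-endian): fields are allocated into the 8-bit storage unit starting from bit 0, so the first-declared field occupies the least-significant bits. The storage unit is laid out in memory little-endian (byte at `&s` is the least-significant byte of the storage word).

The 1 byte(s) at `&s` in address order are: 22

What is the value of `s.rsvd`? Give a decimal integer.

[0]=0x22 (little-endian) → word 0x22
seq:3 @ bit 0 → (0x22>>0)&0x7 = 0x2
rsvd:5 @ bit 3 → (0x22>>3)&0x1f = 0x4  ←

4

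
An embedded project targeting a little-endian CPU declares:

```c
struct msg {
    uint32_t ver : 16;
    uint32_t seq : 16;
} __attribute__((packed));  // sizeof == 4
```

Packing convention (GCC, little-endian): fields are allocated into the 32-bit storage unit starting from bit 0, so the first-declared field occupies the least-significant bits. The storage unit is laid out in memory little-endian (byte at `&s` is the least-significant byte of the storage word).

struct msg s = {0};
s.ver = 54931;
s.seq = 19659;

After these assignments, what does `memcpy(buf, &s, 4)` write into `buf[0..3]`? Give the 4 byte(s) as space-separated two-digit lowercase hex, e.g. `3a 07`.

93 d6 cb 4c

[0+:16] ver=54931 & 0xffff = 0xd693; word=0x0000d693
[16+:16] seq=19659 & 0xffff = 0x4ccb; word=0x4ccbd693
word = 0x4ccbd693 → little-endian bytes:
  [0]=0x93  [1]=0xd6  [2]=0xcb  [3]=0x4c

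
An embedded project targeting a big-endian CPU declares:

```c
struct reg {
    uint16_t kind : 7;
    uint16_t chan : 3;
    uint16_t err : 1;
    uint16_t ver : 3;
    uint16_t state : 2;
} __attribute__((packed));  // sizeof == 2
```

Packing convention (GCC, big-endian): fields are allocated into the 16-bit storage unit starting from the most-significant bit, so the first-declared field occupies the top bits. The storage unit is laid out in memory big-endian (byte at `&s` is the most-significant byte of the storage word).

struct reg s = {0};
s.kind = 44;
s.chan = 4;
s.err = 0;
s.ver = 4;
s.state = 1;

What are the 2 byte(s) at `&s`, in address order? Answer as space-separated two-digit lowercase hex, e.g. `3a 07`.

59 11

kind (7b) val=44 bits=0x2c at bit 9: 0x5800
chan (3b) val=4 bits=0x4 at bit 6: 0x5900
err (1b) val=0 bits=0x0 at bit 5: 0x5900
ver (3b) val=4 bits=0x4 at bit 2: 0x5910
state (2b) val=1 bits=0x1 at bit 0: 0x5911
word = 0x5911 → big-endian bytes:
  [0]=0x59  [1]=0x11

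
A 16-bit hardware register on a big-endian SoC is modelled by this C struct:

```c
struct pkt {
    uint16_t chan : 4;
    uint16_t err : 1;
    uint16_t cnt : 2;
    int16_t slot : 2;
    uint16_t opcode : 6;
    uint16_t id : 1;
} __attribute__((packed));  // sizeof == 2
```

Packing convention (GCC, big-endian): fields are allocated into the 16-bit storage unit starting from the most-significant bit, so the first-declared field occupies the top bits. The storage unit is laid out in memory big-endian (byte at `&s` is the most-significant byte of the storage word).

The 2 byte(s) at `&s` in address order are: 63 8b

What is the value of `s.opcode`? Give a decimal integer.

5

[0]=0x63 [1]=0x8b (big-endian) → word 0x638b
chan [12+:4] = (word>>12) & 0xf = 6
err [11+:1] = (word>>11) & 0x1 = 0
cnt [9+:2] = (word>>9) & 0x3 = 1
slot [7+:2] = (word>>7) & 0x3 = 3
opcode [1+:6] = (word>>1) & 0x3f = 5  ←
id [0+:1] = (word>>0) & 0x1 = 1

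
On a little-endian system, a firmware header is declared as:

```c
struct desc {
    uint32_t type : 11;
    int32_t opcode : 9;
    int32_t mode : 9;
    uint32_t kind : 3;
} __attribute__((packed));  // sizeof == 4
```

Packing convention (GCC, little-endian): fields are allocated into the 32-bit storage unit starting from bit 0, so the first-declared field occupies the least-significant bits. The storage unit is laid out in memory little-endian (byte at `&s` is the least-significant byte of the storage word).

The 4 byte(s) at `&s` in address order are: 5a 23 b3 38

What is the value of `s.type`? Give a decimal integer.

[0]=0x5a [1]=0x23 [2]=0xb3 [3]=0x38 (little-endian) → word 0x38b3235a
type [0+:11] = (word>>0) & 0x7ff = 858  ←
opcode [11+:9] = (word>>11) & 0x1ff = 100
mode [20+:9] = (word>>20) & 0x1ff = 395
kind [29+:3] = (word>>29) & 0x7 = 1

858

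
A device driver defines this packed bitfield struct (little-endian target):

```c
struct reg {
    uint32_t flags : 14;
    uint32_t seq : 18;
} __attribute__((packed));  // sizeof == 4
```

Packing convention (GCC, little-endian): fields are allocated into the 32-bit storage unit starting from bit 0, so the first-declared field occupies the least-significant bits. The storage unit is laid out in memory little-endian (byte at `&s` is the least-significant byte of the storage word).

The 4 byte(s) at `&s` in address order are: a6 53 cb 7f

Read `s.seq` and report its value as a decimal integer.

130861

[0]=0xa6 [1]=0x53 [2]=0xcb [3]=0x7f (little-endian) → word 0x7fcb53a6
flags [0+:14] = (word>>0) & 0x3fff = 5030
seq [14+:18] = (word>>14) & 0x3ffff = 130861  ←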